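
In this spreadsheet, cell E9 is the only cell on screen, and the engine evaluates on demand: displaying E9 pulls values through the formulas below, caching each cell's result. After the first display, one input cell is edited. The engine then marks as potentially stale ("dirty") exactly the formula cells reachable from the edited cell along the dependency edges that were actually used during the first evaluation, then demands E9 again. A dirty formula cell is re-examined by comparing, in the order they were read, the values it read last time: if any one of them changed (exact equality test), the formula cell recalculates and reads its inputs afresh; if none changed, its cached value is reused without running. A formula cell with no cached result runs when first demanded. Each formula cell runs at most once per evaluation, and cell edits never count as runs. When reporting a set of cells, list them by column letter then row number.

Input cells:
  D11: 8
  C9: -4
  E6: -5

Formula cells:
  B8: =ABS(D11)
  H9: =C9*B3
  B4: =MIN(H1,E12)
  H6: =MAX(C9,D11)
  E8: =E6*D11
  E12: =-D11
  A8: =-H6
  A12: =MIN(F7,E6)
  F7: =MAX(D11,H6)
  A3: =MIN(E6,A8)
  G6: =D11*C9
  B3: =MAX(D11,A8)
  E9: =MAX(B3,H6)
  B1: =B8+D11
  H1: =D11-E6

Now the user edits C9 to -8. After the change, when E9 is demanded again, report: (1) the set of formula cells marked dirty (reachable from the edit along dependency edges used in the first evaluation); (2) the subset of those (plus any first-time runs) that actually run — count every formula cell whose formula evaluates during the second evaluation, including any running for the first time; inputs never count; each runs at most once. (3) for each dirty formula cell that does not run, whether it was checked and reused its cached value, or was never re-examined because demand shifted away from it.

Dirty set: A8, B3, E9, H6.
Run set: H6 (1 run).
Re-examined without running (cache reused): A8, B3, E9.
The important point: H6 recomputes to an identical value, and the output ends up unchanged.

Initial pass — values computed on the first demand:
  H6 = MAX(-4, 8) = 8
  A8 = -(8) = -8
  B3 = MAX(8, -8) = 8
  E9 = MAX(8, 8) = 8

Second demand — change propagation:
  H6: re-runs because C9 -4->-8; new result 8 (unchanged).
  A8: re-examined; everything it read last time is the same (H6 unchanged) — cache -8 kept, no run.
  B3: re-examined; everything it read last time is the same (D11 unchanged, A8 unchanged) — cache 8 kept, no run.
  E9: re-examined; everything it read last time is the same (B3 unchanged, H6 unchanged) — cache 8 kept, no run.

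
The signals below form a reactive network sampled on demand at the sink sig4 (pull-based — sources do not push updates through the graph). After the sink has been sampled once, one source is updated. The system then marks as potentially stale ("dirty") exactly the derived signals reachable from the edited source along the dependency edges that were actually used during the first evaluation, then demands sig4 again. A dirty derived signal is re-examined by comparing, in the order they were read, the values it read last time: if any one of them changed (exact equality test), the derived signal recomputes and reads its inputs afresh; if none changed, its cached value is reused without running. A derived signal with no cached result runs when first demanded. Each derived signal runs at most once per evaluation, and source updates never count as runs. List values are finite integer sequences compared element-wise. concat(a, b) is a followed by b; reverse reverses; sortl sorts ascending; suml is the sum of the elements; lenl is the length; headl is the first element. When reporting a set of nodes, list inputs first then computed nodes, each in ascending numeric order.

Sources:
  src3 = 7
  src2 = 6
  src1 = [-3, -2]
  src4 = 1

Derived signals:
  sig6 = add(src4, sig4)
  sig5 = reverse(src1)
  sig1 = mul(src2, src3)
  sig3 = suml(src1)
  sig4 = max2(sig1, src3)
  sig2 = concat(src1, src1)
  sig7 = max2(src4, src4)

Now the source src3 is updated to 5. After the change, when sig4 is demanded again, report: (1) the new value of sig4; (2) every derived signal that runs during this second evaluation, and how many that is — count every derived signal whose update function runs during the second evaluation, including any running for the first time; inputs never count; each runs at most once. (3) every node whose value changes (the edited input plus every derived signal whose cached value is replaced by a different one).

sig4 now evaluates to 30.
Run set: sig1, sig4 (2 run).
Changed values: src3, sig1, sig4.

Initial pass — values computed on the first demand:
  sig1 = mul(6, 7) = 42
  sig4 = max2(42, 7) = 42

Second demand — change propagation:
  sig1: re-runs because src3 7->5; new result 30.
  sig4: re-runs because sig1 42->30; src3 7->5; new result 30.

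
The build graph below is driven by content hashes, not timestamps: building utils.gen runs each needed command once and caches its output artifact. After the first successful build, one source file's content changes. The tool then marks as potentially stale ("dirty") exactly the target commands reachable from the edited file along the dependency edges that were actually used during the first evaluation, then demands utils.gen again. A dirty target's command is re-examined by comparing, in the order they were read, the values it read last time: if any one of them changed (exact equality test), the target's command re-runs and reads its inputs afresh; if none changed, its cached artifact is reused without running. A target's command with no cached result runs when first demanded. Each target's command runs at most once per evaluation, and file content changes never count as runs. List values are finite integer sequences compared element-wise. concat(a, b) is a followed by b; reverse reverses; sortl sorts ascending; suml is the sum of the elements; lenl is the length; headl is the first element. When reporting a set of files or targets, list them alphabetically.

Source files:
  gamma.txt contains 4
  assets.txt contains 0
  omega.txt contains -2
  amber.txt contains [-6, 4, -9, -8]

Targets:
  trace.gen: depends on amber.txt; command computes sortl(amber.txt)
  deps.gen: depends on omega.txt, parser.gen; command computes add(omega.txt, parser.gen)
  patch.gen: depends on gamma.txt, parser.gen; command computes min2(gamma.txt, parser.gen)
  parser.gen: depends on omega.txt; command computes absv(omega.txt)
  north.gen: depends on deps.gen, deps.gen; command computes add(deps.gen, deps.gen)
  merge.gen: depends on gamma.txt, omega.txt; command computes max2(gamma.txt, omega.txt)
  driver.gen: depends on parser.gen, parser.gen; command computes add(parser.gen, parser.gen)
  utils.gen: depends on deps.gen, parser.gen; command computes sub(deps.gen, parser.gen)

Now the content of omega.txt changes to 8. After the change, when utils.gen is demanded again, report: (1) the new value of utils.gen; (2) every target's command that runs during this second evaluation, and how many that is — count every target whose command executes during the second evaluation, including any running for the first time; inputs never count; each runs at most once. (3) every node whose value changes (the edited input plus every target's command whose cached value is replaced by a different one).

utils.gen now evaluates to 8.
Run set: deps.gen, parser.gen, utils.gen (3 run).
Changed values: deps.gen, omega.txt, parser.gen, utils.gen.

Initial pass — values computed on the first demand:
  parser.gen = absv(-2) = 2
  deps.gen = add(-2, 2) = 0
  utils.gen = sub(0, 2) = -2

Second demand — change propagation:
  parser.gen: re-runs because omega.txt -2->8; new result 8.
  deps.gen: re-runs because omega.txt -2->8; parser.gen 2->8; new result 16.
  utils.gen: re-runs because deps.gen 0->16; parser.gen 2->8; new result 8.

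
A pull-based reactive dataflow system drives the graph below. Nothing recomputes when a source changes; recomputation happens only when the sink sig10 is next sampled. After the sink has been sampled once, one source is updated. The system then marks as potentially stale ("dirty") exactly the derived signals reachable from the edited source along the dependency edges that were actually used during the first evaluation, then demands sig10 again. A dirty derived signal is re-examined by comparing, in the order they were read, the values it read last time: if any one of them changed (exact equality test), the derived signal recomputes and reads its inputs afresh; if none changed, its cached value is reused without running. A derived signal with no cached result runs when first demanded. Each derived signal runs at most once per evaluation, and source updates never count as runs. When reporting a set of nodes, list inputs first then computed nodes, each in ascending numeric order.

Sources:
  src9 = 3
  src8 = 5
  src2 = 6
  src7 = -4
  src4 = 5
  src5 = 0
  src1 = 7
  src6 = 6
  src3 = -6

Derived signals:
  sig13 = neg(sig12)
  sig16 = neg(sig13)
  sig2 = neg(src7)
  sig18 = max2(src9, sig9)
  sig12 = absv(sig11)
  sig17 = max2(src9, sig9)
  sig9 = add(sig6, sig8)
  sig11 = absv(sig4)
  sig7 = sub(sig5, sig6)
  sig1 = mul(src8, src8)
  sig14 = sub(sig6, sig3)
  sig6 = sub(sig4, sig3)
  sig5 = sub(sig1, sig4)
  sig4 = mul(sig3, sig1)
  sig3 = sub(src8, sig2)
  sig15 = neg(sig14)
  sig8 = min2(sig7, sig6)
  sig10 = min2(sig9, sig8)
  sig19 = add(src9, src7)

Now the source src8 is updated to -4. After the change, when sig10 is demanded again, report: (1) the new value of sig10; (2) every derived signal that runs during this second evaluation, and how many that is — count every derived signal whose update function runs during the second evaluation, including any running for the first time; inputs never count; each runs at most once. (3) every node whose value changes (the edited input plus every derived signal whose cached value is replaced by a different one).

New value of sig10: -240.
Derived signals that run: sig1, sig3, sig4, sig5, sig6, sig7, sig8, sig9, sig10 — 9 in total.
Values that change: src8, sig1, sig3, sig4, sig5, sig6, sig7, sig8, sig9, sig10.

First evaluation (everything demanded from the output):
  sig1 = mul(5, 5) = 25
  sig2 = neg(-4) = 4
  sig3 = sub(5, 4) = 1
  sig4 = mul(1, 25) = 25
  sig5 = sub(25, 25) = 0
  sig6 = sub(25, 1) = 24
  sig7 = sub(0, 24) = -24
  sig8 = min2(-24, 24) = -24
  sig9 = add(24, -24) = 0
  sig10 = min2(0, -24) = -24

Propagation after the edit:
  sig1: runs — src8 5->-4; src8 5->-4; result 16.
  sig3: runs — src8 5->-4; result -8.
  sig4: runs — sig3 1->-8; sig1 25->16; result -128.
  sig5: runs — sig1 25->16; sig4 25->-128; result 144.
  sig6: runs — sig4 25->-128; sig3 1->-8; result -120.
  sig7: runs — sig5 0->144; sig6 24->-120; result 264.
  sig8: runs — sig7 -24->264; sig6 24->-120; result -120.
  sig9: runs — sig6 24->-120; sig8 -24->-120; result -240.
  sig10: runs — sig9 0->-240; sig8 -24->-120; result -240.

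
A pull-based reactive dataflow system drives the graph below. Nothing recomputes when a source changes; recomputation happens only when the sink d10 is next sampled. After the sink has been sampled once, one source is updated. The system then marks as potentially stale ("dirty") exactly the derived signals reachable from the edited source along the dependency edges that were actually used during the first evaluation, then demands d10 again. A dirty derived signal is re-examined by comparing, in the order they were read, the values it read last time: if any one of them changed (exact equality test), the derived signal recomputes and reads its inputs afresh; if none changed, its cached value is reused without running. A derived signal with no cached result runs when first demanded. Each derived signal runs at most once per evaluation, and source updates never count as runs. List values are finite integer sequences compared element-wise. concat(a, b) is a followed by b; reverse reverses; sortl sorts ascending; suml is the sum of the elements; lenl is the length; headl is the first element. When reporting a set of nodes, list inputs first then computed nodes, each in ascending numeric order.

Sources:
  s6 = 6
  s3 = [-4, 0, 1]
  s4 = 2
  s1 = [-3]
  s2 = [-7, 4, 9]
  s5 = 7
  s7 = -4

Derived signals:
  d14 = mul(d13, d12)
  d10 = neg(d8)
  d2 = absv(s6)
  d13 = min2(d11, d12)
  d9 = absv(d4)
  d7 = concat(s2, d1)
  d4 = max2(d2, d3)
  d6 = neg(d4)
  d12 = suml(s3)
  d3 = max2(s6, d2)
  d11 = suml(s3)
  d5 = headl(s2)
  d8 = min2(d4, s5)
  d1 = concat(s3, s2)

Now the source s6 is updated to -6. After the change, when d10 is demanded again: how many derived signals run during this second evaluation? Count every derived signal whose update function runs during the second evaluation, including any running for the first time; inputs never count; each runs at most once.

First evaluation (everything demanded from the output):
  d2 = absv(6) = 6
  d3 = max2(6, 6) = 6
  d4 = max2(6, 6) = 6
  d8 = min2(6, 7) = 6
  d10 = neg(6) = -6

Propagation after the edit:
  d2: runs — s6 6->-6; result 6 (same value as before).
  d3: runs — s6 6->-6; result 6 (same value as before).
  d4: checked — values it read are unchanged (d2 unchanged, d3 unchanged); reused cached 6 without running.
  d8: checked — values it read are unchanged (d4 unchanged, s5 unchanged); reused cached 6 without running.
  d10: checked — values it read are unchanged (d8 unchanged); reused cached -6 without running.

Key observation: the cutoff stops propagation at d4 — its inputs' values are unchanged, so it reuses its cache.

Derived signals that run: d2, d3 — 2 in total.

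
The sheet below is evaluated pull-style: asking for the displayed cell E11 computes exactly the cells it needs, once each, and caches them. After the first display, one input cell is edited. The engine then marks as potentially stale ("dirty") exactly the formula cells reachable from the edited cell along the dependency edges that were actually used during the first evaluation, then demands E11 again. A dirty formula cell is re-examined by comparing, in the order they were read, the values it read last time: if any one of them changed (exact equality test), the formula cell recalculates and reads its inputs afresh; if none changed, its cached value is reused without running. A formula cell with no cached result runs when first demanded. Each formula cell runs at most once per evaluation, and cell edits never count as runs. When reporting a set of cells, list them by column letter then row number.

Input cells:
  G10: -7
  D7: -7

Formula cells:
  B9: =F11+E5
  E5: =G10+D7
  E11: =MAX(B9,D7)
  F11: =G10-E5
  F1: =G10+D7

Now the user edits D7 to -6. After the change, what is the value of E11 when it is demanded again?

Demanding E11 again yields -6.

First demand of the output computes:
  E5 = -7 + -7 = -14
  F11 = -7 - -14 = 7
  B9 = 7 + -14 = -7
  E11 = MAX(-7, -7) = -7

After the edit, cleaning proceeds:
  E5: a read changed (D7 -7->-6) — executes, giving -13.
  F11: a read changed (E5 -14->-13) — executes, giving 6.
  B9: a read changed (F11 7->6; E5 -14->-13) — executes, giving -7 — identical to its old value.
  E11: a read changed (D7 -7->-6) — executes, giving -6.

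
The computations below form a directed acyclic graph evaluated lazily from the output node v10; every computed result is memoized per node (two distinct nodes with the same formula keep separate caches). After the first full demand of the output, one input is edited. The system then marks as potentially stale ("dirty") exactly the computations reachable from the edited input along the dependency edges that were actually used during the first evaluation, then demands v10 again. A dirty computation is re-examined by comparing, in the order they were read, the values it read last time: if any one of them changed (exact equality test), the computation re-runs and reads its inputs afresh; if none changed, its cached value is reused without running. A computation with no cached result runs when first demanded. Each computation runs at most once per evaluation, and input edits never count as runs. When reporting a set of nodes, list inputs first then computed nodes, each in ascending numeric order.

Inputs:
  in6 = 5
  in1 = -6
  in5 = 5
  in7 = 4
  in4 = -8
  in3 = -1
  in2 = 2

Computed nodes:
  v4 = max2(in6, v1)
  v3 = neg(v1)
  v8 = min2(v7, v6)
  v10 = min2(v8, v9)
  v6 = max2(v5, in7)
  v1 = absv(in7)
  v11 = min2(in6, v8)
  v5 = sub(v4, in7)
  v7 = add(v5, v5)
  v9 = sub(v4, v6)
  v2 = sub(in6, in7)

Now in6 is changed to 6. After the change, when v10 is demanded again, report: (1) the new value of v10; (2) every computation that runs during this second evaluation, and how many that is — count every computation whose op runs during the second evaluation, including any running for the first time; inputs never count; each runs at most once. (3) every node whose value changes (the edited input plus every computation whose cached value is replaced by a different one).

Demanding v10 again yields 2.
7 computations run: v4, v5, v6, v7, v8, v9, v10.
The nodes whose values change: in6, v4, v5, v7, v8, v9, v10.

First demand of the output computes:
  v1 = absv(4) = 4
  v4 = max2(5, 4) = 5
  v5 = sub(5, 4) = 1
  v6 = max2(1, 4) = 4
  v7 = add(1, 1) = 2
  v8 = min2(2, 4) = 2
  v9 = sub(5, 4) = 1
  v10 = min2(2, 1) = 1

After the edit, cleaning proceeds:
  v4: a read changed (in6 5->6) — executes, giving 6.
  v5: a read changed (v4 5->6) — executes, giving 2.
  v6: a read changed (v5 1->2) — executes, giving 4 — identical to its old value.
  v7: a read changed (v5 1->2; v5 1->2) — executes, giving 4.
  v8: a read changed (v7 2->4) — executes, giving 4.
  v9: a read changed (v4 5->6) — executes, giving 2.
  v10: a read changed (v8 2->4; v9 1->2) — executes, giving 2.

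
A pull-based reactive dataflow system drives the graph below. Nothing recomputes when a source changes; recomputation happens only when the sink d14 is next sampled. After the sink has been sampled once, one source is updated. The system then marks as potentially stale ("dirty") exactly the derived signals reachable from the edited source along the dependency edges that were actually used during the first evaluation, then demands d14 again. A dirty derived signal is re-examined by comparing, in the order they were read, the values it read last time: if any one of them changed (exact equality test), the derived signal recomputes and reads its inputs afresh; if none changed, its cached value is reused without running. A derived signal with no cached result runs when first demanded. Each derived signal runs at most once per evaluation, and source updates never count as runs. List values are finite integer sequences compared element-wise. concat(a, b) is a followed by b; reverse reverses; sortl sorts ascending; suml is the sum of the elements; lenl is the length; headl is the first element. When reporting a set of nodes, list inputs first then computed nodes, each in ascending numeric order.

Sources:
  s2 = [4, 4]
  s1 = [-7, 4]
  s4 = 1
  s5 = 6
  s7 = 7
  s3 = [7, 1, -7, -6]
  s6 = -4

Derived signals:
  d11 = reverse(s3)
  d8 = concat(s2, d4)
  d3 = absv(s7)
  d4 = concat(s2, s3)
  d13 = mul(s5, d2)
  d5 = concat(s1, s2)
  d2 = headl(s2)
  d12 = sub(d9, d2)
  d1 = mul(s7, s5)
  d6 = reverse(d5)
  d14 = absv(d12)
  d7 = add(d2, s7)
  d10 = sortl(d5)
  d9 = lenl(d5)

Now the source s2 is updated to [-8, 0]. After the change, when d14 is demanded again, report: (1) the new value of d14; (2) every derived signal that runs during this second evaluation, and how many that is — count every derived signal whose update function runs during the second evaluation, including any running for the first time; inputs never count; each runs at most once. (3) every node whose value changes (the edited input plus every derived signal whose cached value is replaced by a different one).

New value of d14: 12.
Derived signals that run: d2, d5, d9, d12, d14 — 5 in total.
Values that change: s2, d2, d5, d12, d14.

First evaluation (everything demanded from the output):
  d2 = headl([4, 4]) = 4
  d5 = concat([-7, 4], [4, 4]) = [-7, 4, 4, 4]
  d9 = lenl([-7, 4, 4, 4]) = 4
  d12 = sub(4, 4) = 0
  d14 = absv(0) = 0

Propagation after the edit:
  d2: runs — s2 [4, 4]->[-8, 0]; result -8.
  d5: runs — s2 [4, 4]->[-8, 0]; result [-7, 4, -8, 0].
  d9: runs — d5 [-7, 4, 4, 4]->[-7, 4, -8, 0]; result 4 (same value as before).
  d12: runs — d2 4->-8; result 12.
  d14: runs — d12 0->12; result 12.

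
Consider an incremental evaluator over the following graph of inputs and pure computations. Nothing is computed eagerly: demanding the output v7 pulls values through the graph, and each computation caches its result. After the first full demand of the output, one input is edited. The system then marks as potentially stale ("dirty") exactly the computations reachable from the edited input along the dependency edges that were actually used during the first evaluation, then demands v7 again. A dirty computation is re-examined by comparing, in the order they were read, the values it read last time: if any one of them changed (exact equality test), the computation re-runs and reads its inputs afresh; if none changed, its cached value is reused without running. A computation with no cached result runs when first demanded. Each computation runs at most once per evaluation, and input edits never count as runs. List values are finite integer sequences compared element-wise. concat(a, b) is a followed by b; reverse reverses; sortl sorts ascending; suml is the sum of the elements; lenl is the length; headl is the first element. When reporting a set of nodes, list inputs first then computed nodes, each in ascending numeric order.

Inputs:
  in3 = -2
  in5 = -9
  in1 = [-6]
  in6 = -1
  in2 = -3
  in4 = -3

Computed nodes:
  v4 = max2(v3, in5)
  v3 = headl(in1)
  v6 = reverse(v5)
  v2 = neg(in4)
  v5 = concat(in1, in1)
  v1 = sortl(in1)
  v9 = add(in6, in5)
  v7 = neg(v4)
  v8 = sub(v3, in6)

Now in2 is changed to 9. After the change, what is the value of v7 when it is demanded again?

v7 now evaluates to 6.
The important point: nothing the output needs ever reads in2, so the edit is invisible to it.

Initial pass — values computed on the first demand:
  v3 = headl([-6]) = -6
  v4 = max2(-6, -9) = -6
  v7 = neg(-6) = 6

Second demand — change propagation:
  no demanded computation ever read in2, so the edit dirties nothing and nothing runs.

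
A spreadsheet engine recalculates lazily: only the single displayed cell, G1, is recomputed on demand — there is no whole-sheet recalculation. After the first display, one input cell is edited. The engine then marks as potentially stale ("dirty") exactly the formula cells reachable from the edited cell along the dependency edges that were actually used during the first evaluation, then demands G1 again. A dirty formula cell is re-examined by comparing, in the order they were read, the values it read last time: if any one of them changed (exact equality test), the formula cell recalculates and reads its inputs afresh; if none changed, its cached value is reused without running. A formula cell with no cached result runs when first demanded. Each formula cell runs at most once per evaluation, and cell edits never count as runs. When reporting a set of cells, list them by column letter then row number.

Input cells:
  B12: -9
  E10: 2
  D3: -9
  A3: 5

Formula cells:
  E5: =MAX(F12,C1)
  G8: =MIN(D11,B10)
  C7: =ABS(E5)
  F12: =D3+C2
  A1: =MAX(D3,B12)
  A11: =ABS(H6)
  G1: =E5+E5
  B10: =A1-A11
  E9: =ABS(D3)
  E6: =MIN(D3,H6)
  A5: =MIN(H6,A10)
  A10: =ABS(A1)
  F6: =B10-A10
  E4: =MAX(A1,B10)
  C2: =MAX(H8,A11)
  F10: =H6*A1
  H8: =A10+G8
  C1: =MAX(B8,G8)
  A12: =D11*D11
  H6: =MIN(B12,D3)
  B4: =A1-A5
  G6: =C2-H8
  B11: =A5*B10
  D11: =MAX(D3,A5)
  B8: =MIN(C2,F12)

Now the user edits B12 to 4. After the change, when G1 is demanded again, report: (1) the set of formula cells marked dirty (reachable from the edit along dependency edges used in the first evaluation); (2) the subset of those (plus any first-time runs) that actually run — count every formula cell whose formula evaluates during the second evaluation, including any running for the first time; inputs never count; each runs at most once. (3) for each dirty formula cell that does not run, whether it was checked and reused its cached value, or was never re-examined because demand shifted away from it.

Marked dirty: A1, A5, A10, A11, B8, B10, C1, C2, D11, E5, F12, G1, G8, H6, H8.
Formula cells that run: A1, A5, A10, B10, C1, C2, G8, H6, H8 — 9 in total.
Checked but reused from cache: A11, B8, D11, E5, F12, G1.
Key observation: the cutoff stops propagation at A11 — its inputs' values are unchanged, so it reuses its cache.

First evaluation (everything demanded from the output):
  A1 = MAX(-9, -9) = -9
  A10 = ABS(-9) = 9
  H6 = MIN(-9, -9) = -9
  A5 = MIN(-9, 9) = -9
  A11 = ABS(-9) = 9
  B10 = -9 - 9 = -18
  D11 = MAX(-9, -9) = -9
  G8 = MIN(-9, -18) = -18
  H8 = 9 + -18 = -9
  C2 = MAX(-9, 9) = 9
  F12 = -9 + 9 = 0
  B8 = MIN(9, 0) = 0
  C1 = MAX(0, -18) = 0
  E5 = MAX(0, 0) = 0
  G1 = 0 + 0 = 0

Propagation after the edit:
  A1: runs — B12 -9->4; result 4.
  A10: runs — A1 -9->4; result 4.
  H6: runs — B12 -9->4; result -9 (same value as before).
  A5: runs — A10 9->4; result -9 (same value as before).
  A11: checked — values it read are unchanged (H6 unchanged); reused cached 9 without running.
  B10: runs — A1 -9->4; result -5.
  D11: checked — values it read are unchanged (D3 unchanged, A5 unchanged); reused cached -9 without running.
  G8: runs — B10 -18->-5; result -9.
  H8: runs — A10 9->4; G8 -18->-9; result -5.
  C2: runs — H8 -9->-5; result 9 (same value as before).
  F12: checked — values it read are unchanged (D3 unchanged, C2 unchanged); reused cached 0 without running.
  B8: checked — values it read are unchanged (C2 unchanged, F12 unchanged); reused cached 0 without running.
  C1: runs — G8 -18->-9; result 0 (same value as before).
  E5: checked — values it read are unchanged (F12 unchanged, C1 unchanged); reused cached 0 without running.
  G1: checked — values it read are unchanged (E5 unchanged, E5 unchanged); reused cached 0 without running.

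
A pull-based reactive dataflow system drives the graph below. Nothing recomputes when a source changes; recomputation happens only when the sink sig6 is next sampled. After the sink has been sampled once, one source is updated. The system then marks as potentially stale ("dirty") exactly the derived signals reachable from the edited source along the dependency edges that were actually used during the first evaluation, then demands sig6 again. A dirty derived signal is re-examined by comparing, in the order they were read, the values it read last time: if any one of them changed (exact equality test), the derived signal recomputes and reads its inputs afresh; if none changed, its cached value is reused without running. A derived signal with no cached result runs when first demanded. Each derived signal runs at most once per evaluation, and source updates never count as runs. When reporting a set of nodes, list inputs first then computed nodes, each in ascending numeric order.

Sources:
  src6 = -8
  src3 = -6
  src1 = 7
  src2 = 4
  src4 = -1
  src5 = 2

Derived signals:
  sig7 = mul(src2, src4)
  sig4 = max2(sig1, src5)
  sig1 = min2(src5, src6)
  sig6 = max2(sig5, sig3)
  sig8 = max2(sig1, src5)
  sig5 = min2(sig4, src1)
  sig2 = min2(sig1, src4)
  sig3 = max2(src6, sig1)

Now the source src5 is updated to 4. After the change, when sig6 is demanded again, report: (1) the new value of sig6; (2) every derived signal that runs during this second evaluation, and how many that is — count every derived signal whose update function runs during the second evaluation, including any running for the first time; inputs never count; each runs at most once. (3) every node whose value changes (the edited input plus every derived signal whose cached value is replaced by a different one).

New value of sig6: 4.
Derived signals that run: sig1, sig4, sig5, sig6 — 4 in total.
Values that change: src5, sig4, sig5, sig6.
Key observation: the cutoff stops propagation at sig3 — its inputs' values are unchanged, so it reuses its cache.

First evaluation (everything demanded from the output):
  sig1 = min2(2, -8) = -8
  sig3 = max2(-8, -8) = -8
  sig4 = max2(-8, 2) = 2
  sig5 = min2(2, 7) = 2
  sig6 = max2(2, -8) = 2

Propagation after the edit:
  sig1: runs — src5 2->4; result -8 (same value as before).
  sig3: checked — values it read are unchanged (src6 unchanged, sig1 unchanged); reused cached -8 without running.
  sig4: runs — src5 2->4; result 4.
  sig5: runs — sig4 2->4; result 4.
  sig6: runs — sig5 2->4; result 4.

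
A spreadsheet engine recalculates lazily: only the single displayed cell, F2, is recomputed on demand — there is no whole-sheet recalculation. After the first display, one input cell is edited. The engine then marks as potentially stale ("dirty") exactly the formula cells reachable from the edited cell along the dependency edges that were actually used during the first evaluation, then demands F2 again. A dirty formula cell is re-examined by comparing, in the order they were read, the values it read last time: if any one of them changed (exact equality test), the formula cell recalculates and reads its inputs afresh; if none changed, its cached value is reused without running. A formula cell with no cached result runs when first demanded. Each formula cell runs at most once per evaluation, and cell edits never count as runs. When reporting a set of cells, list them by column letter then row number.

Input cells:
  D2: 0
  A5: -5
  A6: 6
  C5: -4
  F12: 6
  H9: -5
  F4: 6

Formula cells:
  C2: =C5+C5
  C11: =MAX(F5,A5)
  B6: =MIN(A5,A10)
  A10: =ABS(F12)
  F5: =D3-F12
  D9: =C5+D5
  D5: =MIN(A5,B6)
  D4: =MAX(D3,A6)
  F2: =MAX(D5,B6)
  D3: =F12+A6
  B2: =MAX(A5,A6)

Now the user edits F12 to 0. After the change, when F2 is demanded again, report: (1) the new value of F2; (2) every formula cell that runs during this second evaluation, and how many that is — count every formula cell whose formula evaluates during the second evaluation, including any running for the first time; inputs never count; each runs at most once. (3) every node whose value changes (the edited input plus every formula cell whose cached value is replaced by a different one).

First evaluation (everything demanded from the output):
  A10 = ABS(6) = 6
  B6 = MIN(-5, 6) = -5
  D5 = MIN(-5, -5) = -5
  F2 = MAX(-5, -5) = -5

Propagation after the edit:
  A10: runs — F12 6->0; result 0.
  B6: runs — A10 6->0; result -5 (same value as before).
  D5: checked — values it read are unchanged (A5 unchanged, B6 unchanged); reused cached -5 without running.
  F2: checked — values it read are unchanged (D5 unchanged, B6 unchanged); reused cached -5 without running.

Key observation: the change is absorbed at B6 — it re-runs but produces the same value, and the output's value is unchanged.

New value of F2: -5.
Formula cells that run: A10, B6 — 2 in total.
Values that change: A10, F12.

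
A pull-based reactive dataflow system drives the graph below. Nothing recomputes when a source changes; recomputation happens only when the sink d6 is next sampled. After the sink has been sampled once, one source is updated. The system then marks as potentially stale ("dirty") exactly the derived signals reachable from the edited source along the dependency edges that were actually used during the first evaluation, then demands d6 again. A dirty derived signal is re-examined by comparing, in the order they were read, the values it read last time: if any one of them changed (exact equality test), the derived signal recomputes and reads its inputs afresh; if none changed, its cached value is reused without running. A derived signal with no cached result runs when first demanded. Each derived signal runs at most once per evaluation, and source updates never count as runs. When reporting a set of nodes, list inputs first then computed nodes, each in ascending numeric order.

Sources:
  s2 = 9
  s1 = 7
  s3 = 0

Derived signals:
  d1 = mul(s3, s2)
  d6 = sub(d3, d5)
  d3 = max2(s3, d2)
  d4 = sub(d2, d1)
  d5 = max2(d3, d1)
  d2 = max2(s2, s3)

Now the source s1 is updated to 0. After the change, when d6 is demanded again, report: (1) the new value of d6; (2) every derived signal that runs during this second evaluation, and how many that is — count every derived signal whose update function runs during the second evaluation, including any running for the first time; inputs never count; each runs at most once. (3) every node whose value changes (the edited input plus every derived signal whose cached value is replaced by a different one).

First evaluation (everything demanded from the output):
  d1 = mul(0, 9) = 0
  d2 = max2(9, 0) = 9
  d3 = max2(0, 9) = 9
  d5 = max2(9, 0) = 9
  d6 = sub(9, 9) = 0

Propagation after the edit:
  s1 feeds no computation that the output demands — nothing is marked dirty and nothing runs.

Key observation: s1 is never demanded by the output, so the edit triggers no recomputation at all.

New value of d6: 0.
Derived signals that run: none — 0 in total.
Values that change: s1.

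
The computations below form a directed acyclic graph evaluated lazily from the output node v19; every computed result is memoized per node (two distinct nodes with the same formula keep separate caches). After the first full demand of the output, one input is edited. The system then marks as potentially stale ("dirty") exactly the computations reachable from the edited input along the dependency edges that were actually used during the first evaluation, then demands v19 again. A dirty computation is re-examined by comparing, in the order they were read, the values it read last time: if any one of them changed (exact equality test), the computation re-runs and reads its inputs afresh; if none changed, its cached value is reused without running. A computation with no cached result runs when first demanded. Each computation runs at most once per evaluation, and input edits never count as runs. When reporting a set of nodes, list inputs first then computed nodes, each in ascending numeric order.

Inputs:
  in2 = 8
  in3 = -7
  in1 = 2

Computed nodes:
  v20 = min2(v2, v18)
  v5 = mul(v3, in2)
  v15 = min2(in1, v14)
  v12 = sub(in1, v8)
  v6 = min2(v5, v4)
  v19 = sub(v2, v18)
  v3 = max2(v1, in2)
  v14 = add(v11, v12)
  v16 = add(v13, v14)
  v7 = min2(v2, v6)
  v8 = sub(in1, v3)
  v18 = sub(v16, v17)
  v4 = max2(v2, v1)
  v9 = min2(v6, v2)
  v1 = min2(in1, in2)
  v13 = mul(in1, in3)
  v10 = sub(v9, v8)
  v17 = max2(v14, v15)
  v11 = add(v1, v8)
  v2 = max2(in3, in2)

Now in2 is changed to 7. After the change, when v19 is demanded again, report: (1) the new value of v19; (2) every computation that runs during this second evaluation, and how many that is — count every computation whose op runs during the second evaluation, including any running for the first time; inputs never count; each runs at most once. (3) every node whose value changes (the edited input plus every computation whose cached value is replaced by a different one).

Demanding v19 again yields 21.
8 computations run: v1, v2, v3, v8, v11, v12, v14, v19.
The nodes whose values change: in2, v2, v3, v8, v11, v12, v19.
Note where the cutoff bites: v15 is checked, finds nothing changed, and keeps its cache.

First demand of the output computes:
  v1 = min2(2, 8) = 2
  v2 = max2(-7, 8) = 8
  v3 = max2(2, 8) = 8
  v8 = sub(2, 8) = -6
  v11 = add(2, -6) = -4
  v12 = sub(2, -6) = 8
  v13 = mul(2, -7) = -14
  v14 = add(-4, 8) = 4
  v15 = min2(2, 4) = 2
  v16 = add(-14, 4) = -10
  v17 = max2(4, 2) = 4
  v18 = sub(-10, 4) = -14
  v19 = sub(8, -14) = 22

After the edit, cleaning proceeds:
  v1: a read changed (in2 8->7) — executes, giving 2 — identical to its old value.
  v2: a read changed (in2 8->7) — executes, giving 7.
  v3: a read changed (in2 8->7) — executes, giving 7.
  v8: a read changed (v3 8->7) — executes, giving -5.
  v11: a read changed (v8 -6->-5) — executes, giving -3.
  v12: a read changed (v8 -6->-5) — executes, giving 7.
  v14: a read changed (v11 -4->-3; v12 8->7) — executes, giving 4 — identical to its old value.
  v15: dirty, but its reads are unchanged (in1 unchanged, v14 unchanged); cached 2 stands.
  v16: dirty, but its reads are unchanged (v13 unchanged, v14 unchanged); cached -10 stands.
  v17: dirty, but its reads are unchanged (v14 unchanged, v15 unchanged); cached 4 stands.
  v18: dirty, but its reads are unchanged (v16 unchanged, v17 unchanged); cached -14 stands.
  v19: a read changed (v2 8->7) — executes, giving 21.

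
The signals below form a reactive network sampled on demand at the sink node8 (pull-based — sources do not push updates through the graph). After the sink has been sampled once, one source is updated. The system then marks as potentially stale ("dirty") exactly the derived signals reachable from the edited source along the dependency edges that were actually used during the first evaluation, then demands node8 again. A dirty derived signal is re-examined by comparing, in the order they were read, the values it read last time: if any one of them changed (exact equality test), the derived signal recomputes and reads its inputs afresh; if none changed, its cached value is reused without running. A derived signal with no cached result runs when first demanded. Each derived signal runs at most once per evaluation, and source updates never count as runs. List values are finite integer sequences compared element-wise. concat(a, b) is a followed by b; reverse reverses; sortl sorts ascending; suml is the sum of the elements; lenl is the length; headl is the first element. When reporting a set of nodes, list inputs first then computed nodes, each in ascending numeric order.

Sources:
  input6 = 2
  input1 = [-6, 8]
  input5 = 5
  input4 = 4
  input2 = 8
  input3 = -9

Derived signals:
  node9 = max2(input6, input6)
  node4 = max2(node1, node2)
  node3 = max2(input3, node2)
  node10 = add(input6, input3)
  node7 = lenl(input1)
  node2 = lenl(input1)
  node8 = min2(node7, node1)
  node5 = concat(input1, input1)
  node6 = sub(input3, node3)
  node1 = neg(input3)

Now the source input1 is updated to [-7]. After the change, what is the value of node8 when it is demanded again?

node8 now evaluates to 1.

Initial pass — values computed on the first demand:
  node1 = neg(-9) = 9
  node7 = lenl([-6, 8]) = 2
  node8 = min2(2, 9) = 2

Second demand — change propagation:
  node7: re-runs because input1 [-6, 8]->[-7]; new result 1.
  node8: re-runs because node7 2->1; new result 1.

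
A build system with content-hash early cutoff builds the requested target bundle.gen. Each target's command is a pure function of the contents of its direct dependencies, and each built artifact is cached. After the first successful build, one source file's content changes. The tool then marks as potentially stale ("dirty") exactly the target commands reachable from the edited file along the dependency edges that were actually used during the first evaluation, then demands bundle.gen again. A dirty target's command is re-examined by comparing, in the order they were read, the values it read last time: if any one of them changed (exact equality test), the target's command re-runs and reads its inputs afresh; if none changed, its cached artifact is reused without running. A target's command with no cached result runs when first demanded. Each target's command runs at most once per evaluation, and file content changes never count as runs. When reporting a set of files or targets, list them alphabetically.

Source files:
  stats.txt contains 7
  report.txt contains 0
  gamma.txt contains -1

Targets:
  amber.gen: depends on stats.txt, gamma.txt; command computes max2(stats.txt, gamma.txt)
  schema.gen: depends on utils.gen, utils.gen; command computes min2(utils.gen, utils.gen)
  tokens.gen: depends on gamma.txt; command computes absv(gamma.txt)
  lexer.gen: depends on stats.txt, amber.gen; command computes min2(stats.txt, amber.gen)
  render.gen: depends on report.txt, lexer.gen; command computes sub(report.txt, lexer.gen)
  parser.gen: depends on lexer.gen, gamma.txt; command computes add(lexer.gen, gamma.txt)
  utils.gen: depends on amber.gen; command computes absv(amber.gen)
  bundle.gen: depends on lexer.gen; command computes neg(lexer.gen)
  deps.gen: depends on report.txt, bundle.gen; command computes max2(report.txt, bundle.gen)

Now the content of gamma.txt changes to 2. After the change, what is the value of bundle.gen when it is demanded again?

New value of bundle.gen: -7.
Key observation: the change is absorbed at amber.gen — it re-runs but produces the same value, and the output's value is unchanged.

First evaluation (everything demanded from the output):
  amber.gen = max2(7, -1) = 7
  lexer.gen = min2(7, 7) = 7
  bundle.gen = neg(7) = -7

Propagation after the edit:
  amber.gen: runs — gamma.txt -1->2; result 7 (same value as before).
  lexer.gen: checked — values it read are unchanged (stats.txt unchanged, amber.gen unchanged); reused cached 7 without running.
  bundle.gen: checked — values it read are unchanged (lexer.gen unchanged); reused cached -7 without running.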